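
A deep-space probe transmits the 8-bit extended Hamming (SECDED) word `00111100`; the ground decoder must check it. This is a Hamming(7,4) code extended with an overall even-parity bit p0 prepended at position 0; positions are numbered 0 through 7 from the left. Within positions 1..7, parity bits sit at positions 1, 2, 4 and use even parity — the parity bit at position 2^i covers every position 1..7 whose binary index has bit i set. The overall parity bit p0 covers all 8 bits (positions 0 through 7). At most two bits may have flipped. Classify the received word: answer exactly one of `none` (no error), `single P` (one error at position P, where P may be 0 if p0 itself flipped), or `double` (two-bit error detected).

s1: b1⊕b3⊕b5⊕b7 = 0⊕1⊕1⊕0 = 0
s2: b2⊕b3⊕b6⊕b7 = 1⊕1⊕0⊕0 = 0
s4: b4⊕b5⊕b6⊕b7 = 1⊕1⊕0⊕0 = 0
Syndrome (s4...s1) = 000 → position 0 (no error).
Overall parity (XOR of all 8 bits, including p0): 0⊕0⊕1⊕1⊕1⊕1⊕0⊕0 = 0
Overall=0, syndrome position=0 → no error.

none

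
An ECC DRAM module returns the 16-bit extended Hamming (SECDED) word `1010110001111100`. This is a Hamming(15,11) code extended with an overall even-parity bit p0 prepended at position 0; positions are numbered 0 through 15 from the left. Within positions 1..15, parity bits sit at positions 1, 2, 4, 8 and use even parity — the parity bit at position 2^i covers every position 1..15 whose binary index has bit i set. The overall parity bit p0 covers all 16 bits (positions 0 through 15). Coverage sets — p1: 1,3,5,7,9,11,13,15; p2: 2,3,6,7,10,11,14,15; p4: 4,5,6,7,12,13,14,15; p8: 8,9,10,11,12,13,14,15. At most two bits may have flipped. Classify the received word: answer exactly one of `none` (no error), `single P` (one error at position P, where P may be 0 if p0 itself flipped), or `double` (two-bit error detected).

s1: b1⊕b3⊕b5⊕b7⊕b9⊕b11⊕b13⊕b15 = 0⊕0⊕1⊕0⊕1⊕1⊕1⊕0 = 0
s2: b2⊕b3⊕b6⊕b7⊕b10⊕b11⊕b14⊕b15 = 1⊕0⊕0⊕0⊕1⊕1⊕0⊕0 = 1
s4: b4⊕b5⊕b6⊕b7⊕b12⊕b13⊕b14⊕b15 = 1⊕1⊕0⊕0⊕1⊕1⊕0⊕0 = 0
s8: b8⊕b9⊕b10⊕b11⊕b12⊕b13⊕b14⊕b15 = 0⊕1⊕1⊕1⊕1⊕1⊕0⊕0 = 1
Syndrome (s8...s1) = 1010 → position 10.
Overall parity (XOR of all 16 bits, including p0): 1⊕0⊕1⊕0⊕1⊕1⊕0⊕0⊕0⊕1⊕1⊕1⊕1⊕1⊕0⊕0 = 1
Overall=1, syndrome position=10 → single-bit error at position 10.

single 10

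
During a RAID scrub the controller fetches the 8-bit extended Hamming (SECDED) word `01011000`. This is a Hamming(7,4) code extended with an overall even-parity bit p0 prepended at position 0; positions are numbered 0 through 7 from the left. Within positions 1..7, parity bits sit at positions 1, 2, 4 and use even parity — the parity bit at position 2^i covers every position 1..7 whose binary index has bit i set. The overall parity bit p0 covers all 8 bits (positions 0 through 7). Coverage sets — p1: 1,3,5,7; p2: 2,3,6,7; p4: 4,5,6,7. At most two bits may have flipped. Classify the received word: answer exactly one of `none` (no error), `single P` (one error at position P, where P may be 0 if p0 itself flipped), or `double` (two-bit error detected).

s1: b1⊕b3⊕b5⊕b7 = 1⊕1⊕0⊕0 = 0
s2: b2⊕b3⊕b6⊕b7 = 0⊕1⊕0⊕0 = 1
s4: b4⊕b5⊕b6⊕b7 = 1⊕0⊕0⊕0 = 1
Syndrome (s4...s1) = 110 → position 6.
Overall parity (XOR of all 8 bits, including p0): 0⊕1⊕0⊕1⊕1⊕0⊕0⊕0 = 1
Overall=1, syndrome position=6 → single-bit error at position 6.

single 6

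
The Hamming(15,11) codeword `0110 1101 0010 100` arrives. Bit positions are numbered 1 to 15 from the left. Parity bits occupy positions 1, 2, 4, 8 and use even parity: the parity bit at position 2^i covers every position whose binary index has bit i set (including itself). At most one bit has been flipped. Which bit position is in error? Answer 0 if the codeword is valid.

s1: b1⊕b3⊕b5⊕b7⊕b9⊕b11⊕b13⊕b15 = 0⊕1⊕1⊕0⊕0⊕1⊕1⊕0 = 0
s2: b2⊕b3⊕b6⊕b7⊕b10⊕b11⊕b14⊕b15 = 1⊕1⊕1⊕0⊕0⊕1⊕0⊕0 = 0
s4: b4⊕b5⊕b6⊕b7⊕b12⊕b13⊕b14⊕b15 = 0⊕1⊕1⊕0⊕0⊕1⊕0⊕0 = 1
s8: b8⊕b9⊕b10⊕b11⊕b12⊕b13⊕b14⊕b15 = 1⊕0⊕0⊕1⊕0⊕1⊕0⊕0 = 1
Syndrome (s8...s1) = 1100 → position 12.

12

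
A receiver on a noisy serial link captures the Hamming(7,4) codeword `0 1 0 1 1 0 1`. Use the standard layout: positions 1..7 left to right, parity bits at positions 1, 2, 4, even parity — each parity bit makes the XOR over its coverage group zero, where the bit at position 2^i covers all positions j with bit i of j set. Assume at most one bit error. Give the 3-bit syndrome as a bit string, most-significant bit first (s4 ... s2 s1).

100

s1: b1⊕b3⊕b5⊕b7 = 0⊕0⊕1⊕1 = 0
s2: b2⊕b3⊕b6⊕b7 = 1⊕0⊕0⊕1 = 0
s4: b4⊕b5⊕b6⊕b7 = 1⊕1⊕0⊕1 = 1
Syndrome (s4...s1) = 100 → position 4.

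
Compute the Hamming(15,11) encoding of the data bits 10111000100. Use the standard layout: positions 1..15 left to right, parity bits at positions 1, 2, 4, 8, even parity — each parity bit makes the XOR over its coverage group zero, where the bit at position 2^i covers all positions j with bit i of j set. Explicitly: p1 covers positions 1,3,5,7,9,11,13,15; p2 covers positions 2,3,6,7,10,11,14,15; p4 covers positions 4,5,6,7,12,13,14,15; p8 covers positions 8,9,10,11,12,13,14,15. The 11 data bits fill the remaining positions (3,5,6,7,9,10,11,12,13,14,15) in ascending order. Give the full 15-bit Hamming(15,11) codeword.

Place data bits at non-power-of-two positions: b3=1, b5=0, b6=1, b7=1, b9=1, b10=0, b11=0, b12=0, b13=1, b14=0, b15=0.
p1 = XOR of data positions {3,5,7,9,11,13,15} = 1⊕0⊕1⊕1⊕0⊕1⊕0 = 0
p2 = XOR of data positions {3,6,7,10,11,14,15} = 1⊕1⊕1⊕0⊕0⊕0⊕0 = 1
p4 = XOR of data positions {5,6,7,12,13,14,15} = 0⊕1⊕1⊕0⊕1⊕0⊕0 = 1
p8 = XOR of data positions {9,10,11,12,13,14,15} = 1⊕0⊕0⊕0⊕1⊕0⊕0 = 0
Codeword b1..b15 = 011101101000100

011101101000100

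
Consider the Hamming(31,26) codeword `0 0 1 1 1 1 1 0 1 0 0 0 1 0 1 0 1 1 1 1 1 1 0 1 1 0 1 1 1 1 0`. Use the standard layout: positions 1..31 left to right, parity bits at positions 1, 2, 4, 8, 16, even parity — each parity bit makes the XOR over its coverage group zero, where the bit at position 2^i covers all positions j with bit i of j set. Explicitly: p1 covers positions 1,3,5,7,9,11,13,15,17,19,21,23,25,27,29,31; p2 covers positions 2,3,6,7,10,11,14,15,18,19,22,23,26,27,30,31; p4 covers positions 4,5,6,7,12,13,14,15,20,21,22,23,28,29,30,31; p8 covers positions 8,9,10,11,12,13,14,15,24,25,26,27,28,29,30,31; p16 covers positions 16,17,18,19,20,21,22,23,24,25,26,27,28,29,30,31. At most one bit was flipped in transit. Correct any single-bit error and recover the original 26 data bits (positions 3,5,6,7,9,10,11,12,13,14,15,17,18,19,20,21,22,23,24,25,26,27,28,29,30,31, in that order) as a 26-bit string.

11111100101111111011011110

s1: b1⊕b3⊕b5⊕b7⊕b9⊕b11⊕b13⊕b15⊕b17⊕b19⊕b21⊕b23⊕b25⊕b27⊕b29⊕b31 = 0⊕1⊕1⊕1⊕1⊕0⊕1⊕1⊕1⊕1⊕1⊕0⊕1⊕1⊕1⊕0 = 0
s2: b2⊕b3⊕b6⊕b7⊕b10⊕b11⊕b14⊕b15⊕b18⊕b19⊕b22⊕b23⊕b26⊕b27⊕b30⊕b31 = 0⊕1⊕1⊕1⊕0⊕0⊕0⊕1⊕1⊕1⊕1⊕0⊕0⊕1⊕1⊕0 = 1
s4: b4⊕b5⊕b6⊕b7⊕b12⊕b13⊕b14⊕b15⊕b20⊕b21⊕b22⊕b23⊕b28⊕b29⊕b30⊕b31 = 1⊕1⊕1⊕1⊕0⊕1⊕0⊕1⊕1⊕1⊕1⊕0⊕1⊕1⊕1⊕0 = 0
s8: b8⊕b9⊕b10⊕b11⊕b12⊕b13⊕b14⊕b15⊕b24⊕b25⊕b26⊕b27⊕b28⊕b29⊕b30⊕b31 = 0⊕1⊕0⊕0⊕0⊕1⊕0⊕1⊕1⊕1⊕0⊕1⊕1⊕1⊕1⊕0 = 1
s16: b16⊕b17⊕b18⊕b19⊕b20⊕b21⊕b22⊕b23⊕b24⊕b25⊕b26⊕b27⊕b28⊕b29⊕b30⊕b31 = 0⊕1⊕1⊕1⊕1⊕1⊕1⊕0⊕1⊕1⊕0⊕1⊕1⊕1⊕1⊕0 = 0
Syndrome (s16...s1) = 01010 → position 10.
Flip bit 10: corrected codeword = 0011111011001010111111011011110
Data bits at positions 3,5,6,7,9,10,11,12,13,14,15,17,18,19,20,21,22,23,24,25,26,27,28,29,30,31: 11111100101111111011011110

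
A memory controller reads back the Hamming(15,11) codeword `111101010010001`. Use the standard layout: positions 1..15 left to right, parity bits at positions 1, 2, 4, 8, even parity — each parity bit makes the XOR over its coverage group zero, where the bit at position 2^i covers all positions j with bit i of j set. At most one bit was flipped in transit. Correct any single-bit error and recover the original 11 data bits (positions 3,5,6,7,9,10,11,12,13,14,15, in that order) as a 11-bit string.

10100010011

s1: b1⊕b3⊕b5⊕b7⊕b9⊕b11⊕b13⊕b15 = 1⊕1⊕0⊕0⊕0⊕1⊕0⊕1 = 0
s2: b2⊕b3⊕b6⊕b7⊕b10⊕b11⊕b14⊕b15 = 1⊕1⊕1⊕0⊕0⊕1⊕0⊕1 = 1
s4: b4⊕b5⊕b6⊕b7⊕b12⊕b13⊕b14⊕b15 = 1⊕0⊕1⊕0⊕0⊕0⊕0⊕1 = 1
s8: b8⊕b9⊕b10⊕b11⊕b12⊕b13⊕b14⊕b15 = 1⊕0⊕0⊕1⊕0⊕0⊕0⊕1 = 1
Syndrome (s8...s1) = 1110 → position 14.
Flip bit 14: corrected codeword = 111101010010011
Data bits at positions 3,5,6,7,9,10,11,12,13,14,15: 10100010011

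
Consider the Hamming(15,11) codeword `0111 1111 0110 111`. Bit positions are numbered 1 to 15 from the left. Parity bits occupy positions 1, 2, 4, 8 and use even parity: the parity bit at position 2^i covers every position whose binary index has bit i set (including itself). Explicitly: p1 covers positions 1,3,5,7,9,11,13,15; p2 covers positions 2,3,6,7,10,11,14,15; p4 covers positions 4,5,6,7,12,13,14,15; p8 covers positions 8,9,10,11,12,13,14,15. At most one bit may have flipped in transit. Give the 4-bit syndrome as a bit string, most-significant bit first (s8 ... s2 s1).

0100

s1: b1⊕b3⊕b5⊕b7⊕b9⊕b11⊕b13⊕b15 = 0⊕1⊕1⊕1⊕0⊕1⊕1⊕1 = 0
s2: b2⊕b3⊕b6⊕b7⊕b10⊕b11⊕b14⊕b15 = 1⊕1⊕1⊕1⊕1⊕1⊕1⊕1 = 0
s4: b4⊕b5⊕b6⊕b7⊕b12⊕b13⊕b14⊕b15 = 1⊕1⊕1⊕1⊕0⊕1⊕1⊕1 = 1
s8: b8⊕b9⊕b10⊕b11⊕b12⊕b13⊕b14⊕b15 = 1⊕0⊕1⊕1⊕0⊕1⊕1⊕1 = 0
Syndrome (s8...s1) = 0100 → position 4.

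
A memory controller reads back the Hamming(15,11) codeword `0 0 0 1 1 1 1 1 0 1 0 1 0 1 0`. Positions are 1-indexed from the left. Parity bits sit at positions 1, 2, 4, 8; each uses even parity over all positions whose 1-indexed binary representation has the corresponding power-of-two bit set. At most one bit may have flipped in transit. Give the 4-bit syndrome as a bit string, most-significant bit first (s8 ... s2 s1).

s1: b1⊕b3⊕b5⊕b7⊕b9⊕b11⊕b13⊕b15 = 0⊕0⊕1⊕1⊕0⊕0⊕0⊕0 = 0
s2: b2⊕b3⊕b6⊕b7⊕b10⊕b11⊕b14⊕b15 = 0⊕0⊕1⊕1⊕1⊕0⊕1⊕0 = 0
s4: b4⊕b5⊕b6⊕b7⊕b12⊕b13⊕b14⊕b15 = 1⊕1⊕1⊕1⊕1⊕0⊕1⊕0 = 0
s8: b8⊕b9⊕b10⊕b11⊕b12⊕b13⊕b14⊕b15 = 1⊕0⊕1⊕0⊕1⊕0⊕1⊕0 = 0
Syndrome (s8...s1) = 0000 → position 0 (no error).

0000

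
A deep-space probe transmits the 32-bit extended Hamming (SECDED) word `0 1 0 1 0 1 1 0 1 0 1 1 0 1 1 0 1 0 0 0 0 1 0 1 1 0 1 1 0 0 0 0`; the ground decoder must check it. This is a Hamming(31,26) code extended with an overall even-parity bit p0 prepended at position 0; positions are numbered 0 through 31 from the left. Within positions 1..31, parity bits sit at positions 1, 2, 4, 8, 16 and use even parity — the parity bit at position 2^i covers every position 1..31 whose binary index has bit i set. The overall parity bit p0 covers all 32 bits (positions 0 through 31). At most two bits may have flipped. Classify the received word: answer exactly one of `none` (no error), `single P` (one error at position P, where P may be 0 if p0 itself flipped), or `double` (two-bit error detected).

s1: b1⊕b3⊕b5⊕b7⊕b9⊕b11⊕b13⊕b15⊕b17⊕b19⊕b21⊕b23⊕b25⊕b27⊕b29⊕b31 = 1⊕1⊕1⊕0⊕0⊕1⊕1⊕0⊕0⊕0⊕1⊕1⊕0⊕1⊕0⊕0 = 0
s2: b2⊕b3⊕b6⊕b7⊕b10⊕b11⊕b14⊕b15⊕b18⊕b19⊕b22⊕b23⊕b26⊕b27⊕b30⊕b31 = 0⊕1⊕1⊕0⊕1⊕1⊕1⊕0⊕0⊕0⊕0⊕1⊕1⊕1⊕0⊕0 = 0
s4: b4⊕b5⊕b6⊕b7⊕b12⊕b13⊕b14⊕b15⊕b20⊕b21⊕b22⊕b23⊕b28⊕b29⊕b30⊕b31 = 0⊕1⊕1⊕0⊕0⊕1⊕1⊕0⊕0⊕1⊕0⊕1⊕0⊕0⊕0⊕0 = 0
s8: b8⊕b9⊕b10⊕b11⊕b12⊕b13⊕b14⊕b15⊕b24⊕b25⊕b26⊕b27⊕b28⊕b29⊕b30⊕b31 = 1⊕0⊕1⊕1⊕0⊕1⊕1⊕0⊕1⊕0⊕1⊕1⊕0⊕0⊕0⊕0 = 0
s16: b16⊕b17⊕b18⊕b19⊕b20⊕b21⊕b22⊕b23⊕b24⊕b25⊕b26⊕b27⊕b28⊕b29⊕b30⊕b31 = 1⊕0⊕0⊕0⊕0⊕1⊕0⊕1⊕1⊕0⊕1⊕1⊕0⊕0⊕0⊕0 = 0
Syndrome (s16...s1) = 00000 → position 0 (no error).
Overall parity (XOR of all 32 bits, including p0): 0⊕1⊕0⊕1⊕0⊕1⊕1⊕0⊕1⊕0⊕1⊕1⊕0⊕1⊕1⊕0⊕1⊕0⊕0⊕0⊕0⊕1⊕0⊕1⊕1⊕0⊕1⊕1⊕0⊕0⊕0⊕0 = 1
Overall=1, syndrome position=0 → single-bit error at position 0.

single 0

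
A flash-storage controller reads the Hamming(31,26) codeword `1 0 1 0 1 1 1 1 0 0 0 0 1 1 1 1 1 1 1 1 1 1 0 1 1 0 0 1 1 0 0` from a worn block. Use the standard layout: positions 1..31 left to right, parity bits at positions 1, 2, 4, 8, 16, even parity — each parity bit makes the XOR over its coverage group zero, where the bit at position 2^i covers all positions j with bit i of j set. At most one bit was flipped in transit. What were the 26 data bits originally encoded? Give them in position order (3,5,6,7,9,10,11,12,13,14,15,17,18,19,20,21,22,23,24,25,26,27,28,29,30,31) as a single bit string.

11110000111111101011001100

s1: b1⊕b3⊕b5⊕b7⊕b9⊕b11⊕b13⊕b15⊕b17⊕b19⊕b21⊕b23⊕b25⊕b27⊕b29⊕b31 = 1⊕1⊕1⊕1⊕0⊕0⊕1⊕1⊕1⊕1⊕1⊕0⊕1⊕0⊕1⊕0 = 1
s2: b2⊕b3⊕b6⊕b7⊕b10⊕b11⊕b14⊕b15⊕b18⊕b19⊕b22⊕b23⊕b26⊕b27⊕b30⊕b31 = 0⊕1⊕1⊕1⊕0⊕0⊕1⊕1⊕1⊕1⊕1⊕0⊕0⊕0⊕0⊕0 = 0
s4: b4⊕b5⊕b6⊕b7⊕b12⊕b13⊕b14⊕b15⊕b20⊕b21⊕b22⊕b23⊕b28⊕b29⊕b30⊕b31 = 0⊕1⊕1⊕1⊕0⊕1⊕1⊕1⊕1⊕1⊕1⊕0⊕1⊕1⊕0⊕0 = 1
s8: b8⊕b9⊕b10⊕b11⊕b12⊕b13⊕b14⊕b15⊕b24⊕b25⊕b26⊕b27⊕b28⊕b29⊕b30⊕b31 = 1⊕0⊕0⊕0⊕0⊕1⊕1⊕1⊕1⊕1⊕0⊕0⊕1⊕1⊕0⊕0 = 0
s16: b16⊕b17⊕b18⊕b19⊕b20⊕b21⊕b22⊕b23⊕b24⊕b25⊕b26⊕b27⊕b28⊕b29⊕b30⊕b31 = 1⊕1⊕1⊕1⊕1⊕1⊕1⊕0⊕1⊕1⊕0⊕0⊕1⊕1⊕0⊕0 = 1
Syndrome (s16...s1) = 10101 → position 21.
Flip bit 21: corrected codeword = 1010111100001111111101011001100
Data bits at positions 3,5,6,7,9,10,11,12,13,14,15,17,18,19,20,21,22,23,24,25,26,27,28,29,30,31: 11110000111111101011001100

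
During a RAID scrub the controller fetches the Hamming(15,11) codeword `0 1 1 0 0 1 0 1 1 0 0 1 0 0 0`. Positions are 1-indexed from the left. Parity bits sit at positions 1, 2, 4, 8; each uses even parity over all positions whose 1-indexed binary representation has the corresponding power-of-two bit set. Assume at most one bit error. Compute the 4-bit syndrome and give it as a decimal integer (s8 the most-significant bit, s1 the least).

10

s1: b1⊕b3⊕b5⊕b7⊕b9⊕b11⊕b13⊕b15 = 0⊕1⊕0⊕0⊕1⊕0⊕0⊕0 = 0
s2: b2⊕b3⊕b6⊕b7⊕b10⊕b11⊕b14⊕b15 = 1⊕1⊕1⊕0⊕0⊕0⊕0⊕0 = 1
s4: b4⊕b5⊕b6⊕b7⊕b12⊕b13⊕b14⊕b15 = 0⊕0⊕1⊕0⊕1⊕0⊕0⊕0 = 0
s8: b8⊕b9⊕b10⊕b11⊕b12⊕b13⊕b14⊕b15 = 1⊕1⊕0⊕0⊕1⊕0⊕0⊕0 = 1
Syndrome (s8...s1) = 1010 → position 10.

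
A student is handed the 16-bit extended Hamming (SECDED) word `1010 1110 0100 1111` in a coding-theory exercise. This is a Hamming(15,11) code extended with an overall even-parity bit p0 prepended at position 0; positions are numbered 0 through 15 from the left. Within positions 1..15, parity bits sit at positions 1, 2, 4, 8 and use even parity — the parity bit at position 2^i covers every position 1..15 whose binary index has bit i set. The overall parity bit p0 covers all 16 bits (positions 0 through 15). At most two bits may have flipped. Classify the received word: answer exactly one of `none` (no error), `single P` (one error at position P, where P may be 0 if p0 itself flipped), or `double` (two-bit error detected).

s1: b1⊕b3⊕b5⊕b7⊕b9⊕b11⊕b13⊕b15 = 0⊕0⊕1⊕0⊕1⊕0⊕1⊕1 = 0
s2: b2⊕b3⊕b6⊕b7⊕b10⊕b11⊕b14⊕b15 = 1⊕0⊕1⊕0⊕0⊕0⊕1⊕1 = 0
s4: b4⊕b5⊕b6⊕b7⊕b12⊕b13⊕b14⊕b15 = 1⊕1⊕1⊕0⊕1⊕1⊕1⊕1 = 1
s8: b8⊕b9⊕b10⊕b11⊕b12⊕b13⊕b14⊕b15 = 0⊕1⊕0⊕0⊕1⊕1⊕1⊕1 = 1
Syndrome (s8...s1) = 1100 → position 12.
Overall parity (XOR of all 16 bits, including p0): 1⊕0⊕1⊕0⊕1⊕1⊕1⊕0⊕0⊕1⊕0⊕0⊕1⊕1⊕1⊕1 = 0
Overall=0, syndrome position=12 → double-bit error detected (uncorrectable).

double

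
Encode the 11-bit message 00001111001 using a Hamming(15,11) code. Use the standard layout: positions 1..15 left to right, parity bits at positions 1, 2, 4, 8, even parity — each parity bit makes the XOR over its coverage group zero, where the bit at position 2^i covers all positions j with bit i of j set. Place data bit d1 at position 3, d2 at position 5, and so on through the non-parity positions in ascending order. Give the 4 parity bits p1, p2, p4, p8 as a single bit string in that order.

1101

Place data bits at non-power-of-two positions: b3=0, b5=0, b6=0, b7=0, b9=1, b10=1, b11=1, b12=1, b13=0, b14=0, b15=1.
p1 = XOR of data positions {3,5,7,9,11,13,15} = 0⊕0⊕0⊕1⊕1⊕0⊕1 = 1
p2 = XOR of data positions {3,6,7,10,11,14,15} = 0⊕0⊕0⊕1⊕1⊕0⊕1 = 1
p4 = XOR of data positions {5,6,7,12,13,14,15} = 0⊕0⊕0⊕1⊕0⊕0⊕1 = 0
p8 = XOR of data positions {9,10,11,12,13,14,15} = 1⊕1⊕1⊕1⊕0⊕0⊕1 = 1
Parity bits p1,p2,p4,p8 = 1101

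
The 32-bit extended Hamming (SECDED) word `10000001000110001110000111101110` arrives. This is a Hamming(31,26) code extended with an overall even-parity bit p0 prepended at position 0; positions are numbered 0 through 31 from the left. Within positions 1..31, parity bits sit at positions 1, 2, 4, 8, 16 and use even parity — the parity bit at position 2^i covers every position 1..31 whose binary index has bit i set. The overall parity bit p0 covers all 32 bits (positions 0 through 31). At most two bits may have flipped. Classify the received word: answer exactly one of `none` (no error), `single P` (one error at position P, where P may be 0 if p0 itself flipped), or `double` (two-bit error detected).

s1: b1⊕b3⊕b5⊕b7⊕b9⊕b11⊕b13⊕b15⊕b17⊕b19⊕b21⊕b23⊕b25⊕b27⊕b29⊕b31 = 0⊕0⊕0⊕1⊕0⊕1⊕0⊕0⊕1⊕0⊕0⊕1⊕1⊕0⊕1⊕0 = 0
s2: b2⊕b3⊕b6⊕b7⊕b10⊕b11⊕b14⊕b15⊕b18⊕b19⊕b22⊕b23⊕b26⊕b27⊕b30⊕b31 = 0⊕0⊕0⊕1⊕0⊕1⊕0⊕0⊕1⊕0⊕0⊕1⊕1⊕0⊕1⊕0 = 0
s4: b4⊕b5⊕b6⊕b7⊕b12⊕b13⊕b14⊕b15⊕b20⊕b21⊕b22⊕b23⊕b28⊕b29⊕b30⊕b31 = 0⊕0⊕0⊕1⊕1⊕0⊕0⊕0⊕0⊕0⊕0⊕1⊕1⊕1⊕1⊕0 = 0
s8: b8⊕b9⊕b10⊕b11⊕b12⊕b13⊕b14⊕b15⊕b24⊕b25⊕b26⊕b27⊕b28⊕b29⊕b30⊕b31 = 0⊕0⊕0⊕1⊕1⊕0⊕0⊕0⊕1⊕1⊕1⊕0⊕1⊕1⊕1⊕0 = 0
s16: b16⊕b17⊕b18⊕b19⊕b20⊕b21⊕b22⊕b23⊕b24⊕b25⊕b26⊕b27⊕b28⊕b29⊕b30⊕b31 = 1⊕1⊕1⊕0⊕0⊕0⊕0⊕1⊕1⊕1⊕1⊕0⊕1⊕1⊕1⊕0 = 0
Syndrome (s16...s1) = 00000 → position 0 (no error).
Overall parity (XOR of all 32 bits, including p0): 1⊕0⊕0⊕0⊕0⊕0⊕0⊕1⊕0⊕0⊕0⊕1⊕1⊕0⊕0⊕0⊕1⊕1⊕1⊕0⊕0⊕0⊕0⊕1⊕1⊕1⊕1⊕0⊕1⊕1⊕1⊕0 = 0
Overall=0, syndrome position=0 → no error.

none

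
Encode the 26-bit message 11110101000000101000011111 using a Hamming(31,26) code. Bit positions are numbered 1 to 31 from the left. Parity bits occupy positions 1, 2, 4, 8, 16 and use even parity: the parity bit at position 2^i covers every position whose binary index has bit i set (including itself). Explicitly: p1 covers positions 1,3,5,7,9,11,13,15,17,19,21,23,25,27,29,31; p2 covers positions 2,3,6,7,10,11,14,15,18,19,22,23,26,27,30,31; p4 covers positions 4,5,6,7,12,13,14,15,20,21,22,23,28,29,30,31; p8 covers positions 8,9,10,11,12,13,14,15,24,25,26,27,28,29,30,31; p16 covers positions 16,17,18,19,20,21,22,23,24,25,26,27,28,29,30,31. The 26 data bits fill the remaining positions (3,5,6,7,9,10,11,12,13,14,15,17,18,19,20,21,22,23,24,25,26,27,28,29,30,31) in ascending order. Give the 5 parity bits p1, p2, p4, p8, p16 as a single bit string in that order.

Place data bits at non-power-of-two positions: b3=1, b5=1, b6=1, b7=1, b9=0, b10=1, b11=0, b12=1, b13=0, b14=0, b15=0, b17=0, b18=0, b19=0, b20=1, b21=0, b22=1, b23=0, b24=0, b25=0, b26=0, b27=1, b28=1, b29=1, b30=1, b31=1.
p1 = XOR of data positions {3,5,7,9,11,13,15,17,19,21,23,25,27,29,31} = 1⊕1⊕1⊕0⊕0⊕0⊕0⊕0⊕0⊕0⊕0⊕0⊕1⊕1⊕1 = 0
p2 = XOR of data positions {3,6,7,10,11,14,15,18,19,22,23,26,27,30,31} = 1⊕1⊕1⊕1⊕0⊕0⊕0⊕0⊕0⊕1⊕0⊕0⊕1⊕1⊕1 = 0
p4 = XOR of data positions {5,6,7,12,13,14,15,20,21,22,23,28,29,30,31} = 1⊕1⊕1⊕1⊕0⊕0⊕0⊕1⊕0⊕1⊕0⊕1⊕1⊕1⊕1 = 0
p8 = XOR of data positions {9,10,11,12,13,14,15,24,25,26,27,28,29,30,31} = 0⊕1⊕0⊕1⊕0⊕0⊕0⊕0⊕0⊕0⊕1⊕1⊕1⊕1⊕1 = 1
p16 = XOR of data positions {17,18,19,20,21,22,23,24,25,26,27,28,29,30,31} = 0⊕0⊕0⊕1⊕0⊕1⊕0⊕0⊕0⊕0⊕1⊕1⊕1⊕1⊕1 = 1
Parity bits p1,p2,p4,p8,p16 = 00011

00011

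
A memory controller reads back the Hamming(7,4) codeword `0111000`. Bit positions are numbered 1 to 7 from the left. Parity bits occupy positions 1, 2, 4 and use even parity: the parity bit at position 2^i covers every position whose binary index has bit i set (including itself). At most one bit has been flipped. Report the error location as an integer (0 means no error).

s1: b1⊕b3⊕b5⊕b7 = 0⊕1⊕0⊕0 = 1
s2: b2⊕b3⊕b6⊕b7 = 1⊕1⊕0⊕0 = 0
s4: b4⊕b5⊕b6⊕b7 = 1⊕0⊕0⊕0 = 1
Syndrome (s4...s1) = 101 → position 5.

5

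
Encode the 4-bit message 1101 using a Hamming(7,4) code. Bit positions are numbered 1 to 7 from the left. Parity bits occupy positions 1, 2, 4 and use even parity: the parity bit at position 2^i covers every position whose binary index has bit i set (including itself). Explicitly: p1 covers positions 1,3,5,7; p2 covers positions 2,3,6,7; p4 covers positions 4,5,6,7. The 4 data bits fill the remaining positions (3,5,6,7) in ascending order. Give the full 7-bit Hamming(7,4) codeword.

1010101

Place data bits at non-power-of-two positions: b3=1, b5=1, b6=0, b7=1.
p1 = XOR of data positions {3,5,7} = 1⊕1⊕1 = 1
p2 = XOR of data positions {3,6,7} = 1⊕0⊕1 = 0
p4 = XOR of data positions {5,6,7} = 1⊕0⊕1 = 0
Codeword b1..b7 = 1010101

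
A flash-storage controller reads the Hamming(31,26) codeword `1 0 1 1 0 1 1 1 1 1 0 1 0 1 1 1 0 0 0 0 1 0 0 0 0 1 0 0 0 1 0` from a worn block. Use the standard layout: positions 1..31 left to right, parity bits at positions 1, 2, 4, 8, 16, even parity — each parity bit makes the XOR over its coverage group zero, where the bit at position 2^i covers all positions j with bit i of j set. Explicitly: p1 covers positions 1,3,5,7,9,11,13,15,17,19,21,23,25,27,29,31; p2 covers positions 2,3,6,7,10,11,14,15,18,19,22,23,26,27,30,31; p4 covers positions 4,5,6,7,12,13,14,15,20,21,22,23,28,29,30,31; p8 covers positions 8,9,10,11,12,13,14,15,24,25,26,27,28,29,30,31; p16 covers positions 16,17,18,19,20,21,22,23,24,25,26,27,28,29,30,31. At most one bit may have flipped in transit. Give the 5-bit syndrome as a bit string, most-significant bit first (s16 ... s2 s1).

s1: b1⊕b3⊕b5⊕b7⊕b9⊕b11⊕b13⊕b15⊕b17⊕b19⊕b21⊕b23⊕b25⊕b27⊕b29⊕b31 = 1⊕1⊕0⊕1⊕1⊕0⊕0⊕1⊕0⊕0⊕1⊕0⊕0⊕0⊕0⊕0 = 0
s2: b2⊕b3⊕b6⊕b7⊕b10⊕b11⊕b14⊕b15⊕b18⊕b19⊕b22⊕b23⊕b26⊕b27⊕b30⊕b31 = 0⊕1⊕1⊕1⊕1⊕0⊕1⊕1⊕0⊕0⊕0⊕0⊕1⊕0⊕1⊕0 = 0
s4: b4⊕b5⊕b6⊕b7⊕b12⊕b13⊕b14⊕b15⊕b20⊕b21⊕b22⊕b23⊕b28⊕b29⊕b30⊕b31 = 1⊕0⊕1⊕1⊕1⊕0⊕1⊕1⊕0⊕1⊕0⊕0⊕0⊕0⊕1⊕0 = 0
s8: b8⊕b9⊕b10⊕b11⊕b12⊕b13⊕b14⊕b15⊕b24⊕b25⊕b26⊕b27⊕b28⊕b29⊕b30⊕b31 = 1⊕1⊕1⊕0⊕1⊕0⊕1⊕1⊕0⊕0⊕1⊕0⊕0⊕0⊕1⊕0 = 0
s16: b16⊕b17⊕b18⊕b19⊕b20⊕b21⊕b22⊕b23⊕b24⊕b25⊕b26⊕b27⊕b28⊕b29⊕b30⊕b31 = 1⊕0⊕0⊕0⊕0⊕1⊕0⊕0⊕0⊕0⊕1⊕0⊕0⊕0⊕1⊕0 = 0
Syndrome (s16...s1) = 00000 → position 0 (no error).

00000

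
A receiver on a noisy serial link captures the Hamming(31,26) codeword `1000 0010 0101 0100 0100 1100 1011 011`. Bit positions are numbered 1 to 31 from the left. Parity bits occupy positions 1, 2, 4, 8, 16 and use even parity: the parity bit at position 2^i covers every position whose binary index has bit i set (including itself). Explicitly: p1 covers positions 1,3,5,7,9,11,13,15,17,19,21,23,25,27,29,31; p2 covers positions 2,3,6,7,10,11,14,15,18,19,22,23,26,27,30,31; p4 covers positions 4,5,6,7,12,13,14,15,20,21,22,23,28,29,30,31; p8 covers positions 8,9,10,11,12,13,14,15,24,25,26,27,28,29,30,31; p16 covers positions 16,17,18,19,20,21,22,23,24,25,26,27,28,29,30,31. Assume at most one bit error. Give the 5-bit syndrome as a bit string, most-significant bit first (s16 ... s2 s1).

00000

s1: b1⊕b3⊕b5⊕b7⊕b9⊕b11⊕b13⊕b15⊕b17⊕b19⊕b21⊕b23⊕b25⊕b27⊕b29⊕b31 = 1⊕0⊕0⊕1⊕0⊕0⊕0⊕0⊕0⊕0⊕1⊕0⊕1⊕1⊕0⊕1 = 0
s2: b2⊕b3⊕b6⊕b7⊕b10⊕b11⊕b14⊕b15⊕b18⊕b19⊕b22⊕b23⊕b26⊕b27⊕b30⊕b31 = 0⊕0⊕0⊕1⊕1⊕0⊕1⊕0⊕1⊕0⊕1⊕0⊕0⊕1⊕1⊕1 = 0
s4: b4⊕b5⊕b6⊕b7⊕b12⊕b13⊕b14⊕b15⊕b20⊕b21⊕b22⊕b23⊕b28⊕b29⊕b30⊕b31 = 0⊕0⊕0⊕1⊕1⊕0⊕1⊕0⊕0⊕1⊕1⊕0⊕1⊕0⊕1⊕1 = 0
s8: b8⊕b9⊕b10⊕b11⊕b12⊕b13⊕b14⊕b15⊕b24⊕b25⊕b26⊕b27⊕b28⊕b29⊕b30⊕b31 = 0⊕0⊕1⊕0⊕1⊕0⊕1⊕0⊕0⊕1⊕0⊕1⊕1⊕0⊕1⊕1 = 0
s16: b16⊕b17⊕b18⊕b19⊕b20⊕b21⊕b22⊕b23⊕b24⊕b25⊕b26⊕b27⊕b28⊕b29⊕b30⊕b31 = 0⊕0⊕1⊕0⊕0⊕1⊕1⊕0⊕0⊕1⊕0⊕1⊕1⊕0⊕1⊕1 = 0
Syndrome (s16...s1) = 00000 → position 0 (no error).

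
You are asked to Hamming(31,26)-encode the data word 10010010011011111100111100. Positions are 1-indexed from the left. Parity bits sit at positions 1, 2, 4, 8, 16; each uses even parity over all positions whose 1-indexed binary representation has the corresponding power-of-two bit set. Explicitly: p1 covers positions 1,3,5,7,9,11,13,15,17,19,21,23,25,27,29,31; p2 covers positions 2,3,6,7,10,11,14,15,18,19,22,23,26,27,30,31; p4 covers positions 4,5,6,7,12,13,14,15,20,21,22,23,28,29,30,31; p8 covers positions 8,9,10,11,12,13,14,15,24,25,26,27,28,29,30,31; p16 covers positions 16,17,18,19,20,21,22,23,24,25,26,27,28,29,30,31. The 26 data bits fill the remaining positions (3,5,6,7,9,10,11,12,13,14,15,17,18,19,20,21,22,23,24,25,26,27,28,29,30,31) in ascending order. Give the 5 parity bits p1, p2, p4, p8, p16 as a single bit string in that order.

11110

Place data bits at non-power-of-two positions: b3=1, b5=0, b6=0, b7=1, b9=0, b10=0, b11=1, b12=0, b13=0, b14=1, b15=1, b17=0, b18=1, b19=1, b20=1, b21=1, b22=1, b23=1, b24=0, b25=0, b26=1, b27=1, b28=1, b29=1, b30=0, b31=0.
p1 = XOR of data positions {3,5,7,9,11,13,15,17,19,21,23,25,27,29,31} = 1⊕0⊕1⊕0⊕1⊕0⊕1⊕0⊕1⊕1⊕1⊕0⊕1⊕1⊕0 = 1
p2 = XOR of data positions {3,6,7,10,11,14,15,18,19,22,23,26,27,30,31} = 1⊕0⊕1⊕0⊕1⊕1⊕1⊕1⊕1⊕1⊕1⊕1⊕1⊕0⊕0 = 1
p4 = XOR of data positions {5,6,7,12,13,14,15,20,21,22,23,28,29,30,31} = 0⊕0⊕1⊕0⊕0⊕1⊕1⊕1⊕1⊕1⊕1⊕1⊕1⊕0⊕0 = 1
p8 = XOR of data positions {9,10,11,12,13,14,15,24,25,26,27,28,29,30,31} = 0⊕0⊕1⊕0⊕0⊕1⊕1⊕0⊕0⊕1⊕1⊕1⊕1⊕0⊕0 = 1
p16 = XOR of data positions {17,18,19,20,21,22,23,24,25,26,27,28,29,30,31} = 0⊕1⊕1⊕1⊕1⊕1⊕1⊕0⊕0⊕1⊕1⊕1⊕1⊕0⊕0 = 0
Parity bits p1,p2,p4,p8,p16 = 11110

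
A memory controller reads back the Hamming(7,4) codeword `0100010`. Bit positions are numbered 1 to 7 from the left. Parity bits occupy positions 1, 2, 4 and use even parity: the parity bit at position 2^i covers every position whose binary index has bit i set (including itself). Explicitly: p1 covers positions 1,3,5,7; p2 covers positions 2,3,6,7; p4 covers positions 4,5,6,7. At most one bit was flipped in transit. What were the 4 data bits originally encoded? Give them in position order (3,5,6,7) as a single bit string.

0010

s1: b1⊕b3⊕b5⊕b7 = 0⊕0⊕0⊕0 = 0
s2: b2⊕b3⊕b6⊕b7 = 1⊕0⊕1⊕0 = 0
s4: b4⊕b5⊕b6⊕b7 = 0⊕0⊕1⊕0 = 1
Syndrome (s4...s1) = 100 → position 4.
Flip bit 4: corrected codeword = 0101010
Data bits at positions 3,5,6,7: 0010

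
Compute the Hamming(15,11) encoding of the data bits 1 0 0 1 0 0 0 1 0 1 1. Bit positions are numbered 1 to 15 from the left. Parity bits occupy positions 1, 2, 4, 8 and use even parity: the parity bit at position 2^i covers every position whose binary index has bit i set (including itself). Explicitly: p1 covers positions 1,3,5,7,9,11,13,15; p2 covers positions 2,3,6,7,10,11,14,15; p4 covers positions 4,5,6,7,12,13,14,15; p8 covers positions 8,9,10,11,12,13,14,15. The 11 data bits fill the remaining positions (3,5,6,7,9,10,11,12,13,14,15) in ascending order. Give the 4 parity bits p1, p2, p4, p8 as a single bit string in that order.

1001

Place data bits at non-power-of-two positions: b3=1, b5=0, b6=0, b7=1, b9=0, b10=0, b11=0, b12=1, b13=0, b14=1, b15=1.
p1 = XOR of data positions {3,5,7,9,11,13,15} = 1⊕0⊕1⊕0⊕0⊕0⊕1 = 1
p2 = XOR of data positions {3,6,7,10,11,14,15} = 1⊕0⊕1⊕0⊕0⊕1⊕1 = 0
p4 = XOR of data positions {5,6,7,12,13,14,15} = 0⊕0⊕1⊕1⊕0⊕1⊕1 = 0
p8 = XOR of data positions {9,10,11,12,13,14,15} = 0⊕0⊕0⊕1⊕0⊕1⊕1 = 1
Parity bits p1,p2,p4,p8 = 1001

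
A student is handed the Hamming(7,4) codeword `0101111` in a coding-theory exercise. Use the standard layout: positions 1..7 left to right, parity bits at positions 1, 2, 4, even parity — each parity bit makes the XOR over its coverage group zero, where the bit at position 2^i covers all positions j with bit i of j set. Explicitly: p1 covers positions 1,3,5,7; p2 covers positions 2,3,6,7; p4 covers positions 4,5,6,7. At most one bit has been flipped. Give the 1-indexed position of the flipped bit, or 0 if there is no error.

2

s1: b1⊕b3⊕b5⊕b7 = 0⊕0⊕1⊕1 = 0
s2: b2⊕b3⊕b6⊕b7 = 1⊕0⊕1⊕1 = 1
s4: b4⊕b5⊕b6⊕b7 = 1⊕1⊕1⊕1 = 0
Syndrome (s4...s1) = 010 → position 2.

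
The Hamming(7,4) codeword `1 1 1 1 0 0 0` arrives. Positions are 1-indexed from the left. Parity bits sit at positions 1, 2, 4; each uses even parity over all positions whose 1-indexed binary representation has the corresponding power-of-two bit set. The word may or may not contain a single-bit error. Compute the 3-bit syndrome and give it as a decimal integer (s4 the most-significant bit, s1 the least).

s1: b1⊕b3⊕b5⊕b7 = 1⊕1⊕0⊕0 = 0
s2: b2⊕b3⊕b6⊕b7 = 1⊕1⊕0⊕0 = 0
s4: b4⊕b5⊕b6⊕b7 = 1⊕0⊕0⊕0 = 1
Syndrome (s4...s1) = 100 → position 4.

4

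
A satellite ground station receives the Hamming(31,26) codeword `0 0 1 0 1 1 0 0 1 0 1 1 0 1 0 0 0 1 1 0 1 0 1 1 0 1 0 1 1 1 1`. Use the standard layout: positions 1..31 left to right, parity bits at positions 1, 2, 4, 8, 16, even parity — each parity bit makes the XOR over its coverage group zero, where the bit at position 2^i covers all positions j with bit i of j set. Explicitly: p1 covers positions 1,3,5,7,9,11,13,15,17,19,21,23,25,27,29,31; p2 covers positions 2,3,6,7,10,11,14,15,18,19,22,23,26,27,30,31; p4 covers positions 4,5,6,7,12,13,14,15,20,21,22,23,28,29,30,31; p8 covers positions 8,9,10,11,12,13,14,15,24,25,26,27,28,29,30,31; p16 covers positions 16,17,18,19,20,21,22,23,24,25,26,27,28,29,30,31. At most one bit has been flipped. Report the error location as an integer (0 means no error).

s1: b1⊕b3⊕b5⊕b7⊕b9⊕b11⊕b13⊕b15⊕b17⊕b19⊕b21⊕b23⊕b25⊕b27⊕b29⊕b31 = 0⊕1⊕1⊕0⊕1⊕1⊕0⊕0⊕0⊕1⊕1⊕1⊕0⊕0⊕1⊕1 = 1
s2: b2⊕b3⊕b6⊕b7⊕b10⊕b11⊕b14⊕b15⊕b18⊕b19⊕b22⊕b23⊕b26⊕b27⊕b30⊕b31 = 0⊕1⊕1⊕0⊕0⊕1⊕1⊕0⊕1⊕1⊕0⊕1⊕1⊕0⊕1⊕1 = 0
s4: b4⊕b5⊕b6⊕b7⊕b12⊕b13⊕b14⊕b15⊕b20⊕b21⊕b22⊕b23⊕b28⊕b29⊕b30⊕b31 = 0⊕1⊕1⊕0⊕1⊕0⊕1⊕0⊕0⊕1⊕0⊕1⊕1⊕1⊕1⊕1 = 0
s8: b8⊕b9⊕b10⊕b11⊕b12⊕b13⊕b14⊕b15⊕b24⊕b25⊕b26⊕b27⊕b28⊕b29⊕b30⊕b31 = 0⊕1⊕0⊕1⊕1⊕0⊕1⊕0⊕1⊕0⊕1⊕0⊕1⊕1⊕1⊕1 = 0
s16: b16⊕b17⊕b18⊕b19⊕b20⊕b21⊕b22⊕b23⊕b24⊕b25⊕b26⊕b27⊕b28⊕b29⊕b30⊕b31 = 0⊕0⊕1⊕1⊕0⊕1⊕0⊕1⊕1⊕0⊕1⊕0⊕1⊕1⊕1⊕1 = 0
Syndrome (s16...s1) = 00001 → position 1.

1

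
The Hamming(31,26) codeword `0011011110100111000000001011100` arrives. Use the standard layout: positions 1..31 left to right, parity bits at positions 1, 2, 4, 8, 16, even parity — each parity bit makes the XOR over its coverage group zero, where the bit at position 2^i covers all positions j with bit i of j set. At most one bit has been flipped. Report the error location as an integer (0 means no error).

30

s1: b1⊕b3⊕b5⊕b7⊕b9⊕b11⊕b13⊕b15⊕b17⊕b19⊕b21⊕b23⊕b25⊕b27⊕b29⊕b31 = 0⊕1⊕0⊕1⊕1⊕1⊕0⊕1⊕0⊕0⊕0⊕0⊕1⊕1⊕1⊕0 = 0
s2: b2⊕b3⊕b6⊕b7⊕b10⊕b11⊕b14⊕b15⊕b18⊕b19⊕b22⊕b23⊕b26⊕b27⊕b30⊕b31 = 0⊕1⊕1⊕1⊕0⊕1⊕1⊕1⊕0⊕0⊕0⊕0⊕0⊕1⊕0⊕0 = 1
s4: b4⊕b5⊕b6⊕b7⊕b12⊕b13⊕b14⊕b15⊕b20⊕b21⊕b22⊕b23⊕b28⊕b29⊕b30⊕b31 = 1⊕0⊕1⊕1⊕0⊕0⊕1⊕1⊕0⊕0⊕0⊕0⊕1⊕1⊕0⊕0 = 1
s8: b8⊕b9⊕b10⊕b11⊕b12⊕b13⊕b14⊕b15⊕b24⊕b25⊕b26⊕b27⊕b28⊕b29⊕b30⊕b31 = 1⊕1⊕0⊕1⊕0⊕0⊕1⊕1⊕0⊕1⊕0⊕1⊕1⊕1⊕0⊕0 = 1
s16: b16⊕b17⊕b18⊕b19⊕b20⊕b21⊕b22⊕b23⊕b24⊕b25⊕b26⊕b27⊕b28⊕b29⊕b30⊕b31 = 1⊕0⊕0⊕0⊕0⊕0⊕0⊕0⊕0⊕1⊕0⊕1⊕1⊕1⊕0⊕0 = 1
Syndrome (s16...s1) = 11110 → position 30.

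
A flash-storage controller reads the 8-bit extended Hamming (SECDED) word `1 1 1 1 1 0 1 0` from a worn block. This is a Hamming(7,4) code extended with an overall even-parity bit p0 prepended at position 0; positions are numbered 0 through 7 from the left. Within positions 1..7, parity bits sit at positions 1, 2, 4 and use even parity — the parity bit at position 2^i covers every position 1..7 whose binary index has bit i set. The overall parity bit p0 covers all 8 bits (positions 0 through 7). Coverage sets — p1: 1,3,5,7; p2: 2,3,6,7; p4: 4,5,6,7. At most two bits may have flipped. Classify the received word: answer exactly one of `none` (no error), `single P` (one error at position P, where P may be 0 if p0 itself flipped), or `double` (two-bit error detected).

s1: b1⊕b3⊕b5⊕b7 = 1⊕1⊕0⊕0 = 0
s2: b2⊕b3⊕b6⊕b7 = 1⊕1⊕1⊕0 = 1
s4: b4⊕b5⊕b6⊕b7 = 1⊕0⊕1⊕0 = 0
Syndrome (s4...s1) = 010 → position 2.
Overall parity (XOR of all 8 bits, including p0): 1⊕1⊕1⊕1⊕1⊕0⊕1⊕0 = 0
Overall=0, syndrome position=2 → double-bit error detected (uncorrectable).

double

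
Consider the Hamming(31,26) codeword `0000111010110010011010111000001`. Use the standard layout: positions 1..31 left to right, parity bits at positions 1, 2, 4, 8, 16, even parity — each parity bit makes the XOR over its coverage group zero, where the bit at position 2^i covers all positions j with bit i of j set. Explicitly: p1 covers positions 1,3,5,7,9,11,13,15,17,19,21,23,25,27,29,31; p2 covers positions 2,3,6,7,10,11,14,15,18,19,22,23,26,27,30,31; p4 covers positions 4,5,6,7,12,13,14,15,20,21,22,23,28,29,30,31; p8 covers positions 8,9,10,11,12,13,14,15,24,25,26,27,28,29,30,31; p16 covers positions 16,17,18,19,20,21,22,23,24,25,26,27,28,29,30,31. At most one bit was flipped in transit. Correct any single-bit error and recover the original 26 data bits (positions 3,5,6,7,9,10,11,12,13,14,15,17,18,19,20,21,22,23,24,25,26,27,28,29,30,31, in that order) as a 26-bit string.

01111011001011010101000001

s1: b1⊕b3⊕b5⊕b7⊕b9⊕b11⊕b13⊕b15⊕b17⊕b19⊕b21⊕b23⊕b25⊕b27⊕b29⊕b31 = 0⊕0⊕1⊕1⊕1⊕1⊕0⊕1⊕0⊕1⊕1⊕1⊕1⊕0⊕0⊕1 = 0
s2: b2⊕b3⊕b6⊕b7⊕b10⊕b11⊕b14⊕b15⊕b18⊕b19⊕b22⊕b23⊕b26⊕b27⊕b30⊕b31 = 0⊕0⊕1⊕1⊕0⊕1⊕0⊕1⊕1⊕1⊕0⊕1⊕0⊕0⊕0⊕1 = 0
s4: b4⊕b5⊕b6⊕b7⊕b12⊕b13⊕b14⊕b15⊕b20⊕b21⊕b22⊕b23⊕b28⊕b29⊕b30⊕b31 = 0⊕1⊕1⊕1⊕1⊕0⊕0⊕1⊕0⊕1⊕0⊕1⊕0⊕0⊕0⊕1 = 0
s8: b8⊕b9⊕b10⊕b11⊕b12⊕b13⊕b14⊕b15⊕b24⊕b25⊕b26⊕b27⊕b28⊕b29⊕b30⊕b31 = 0⊕1⊕0⊕1⊕1⊕0⊕0⊕1⊕1⊕1⊕0⊕0⊕0⊕0⊕0⊕1 = 1
s16: b16⊕b17⊕b18⊕b19⊕b20⊕b21⊕b22⊕b23⊕b24⊕b25⊕b26⊕b27⊕b28⊕b29⊕b30⊕b31 = 0⊕0⊕1⊕1⊕0⊕1⊕0⊕1⊕1⊕1⊕0⊕0⊕0⊕0⊕0⊕1 = 1
Syndrome (s16...s1) = 11000 → position 24.
Flip bit 24: corrected codeword = 0000111010110010011010101000001
Data bits at positions 3,5,6,7,9,10,11,12,13,14,15,17,18,19,20,21,22,23,24,25,26,27,28,29,30,31: 01111011001011010101000001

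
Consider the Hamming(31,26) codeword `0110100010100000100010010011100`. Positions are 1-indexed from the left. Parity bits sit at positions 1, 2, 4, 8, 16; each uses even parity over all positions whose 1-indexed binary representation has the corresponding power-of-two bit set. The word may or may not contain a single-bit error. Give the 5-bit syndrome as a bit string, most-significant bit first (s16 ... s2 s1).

s1: b1⊕b3⊕b5⊕b7⊕b9⊕b11⊕b13⊕b15⊕b17⊕b19⊕b21⊕b23⊕b25⊕b27⊕b29⊕b31 = 0⊕1⊕1⊕0⊕1⊕1⊕0⊕0⊕1⊕0⊕1⊕0⊕0⊕1⊕1⊕0 = 0
s2: b2⊕b3⊕b6⊕b7⊕b10⊕b11⊕b14⊕b15⊕b18⊕b19⊕b22⊕b23⊕b26⊕b27⊕b30⊕b31 = 1⊕1⊕0⊕0⊕0⊕1⊕0⊕0⊕0⊕0⊕0⊕0⊕0⊕1⊕0⊕0 = 0
s4: b4⊕b5⊕b6⊕b7⊕b12⊕b13⊕b14⊕b15⊕b20⊕b21⊕b22⊕b23⊕b28⊕b29⊕b30⊕b31 = 0⊕1⊕0⊕0⊕0⊕0⊕0⊕0⊕0⊕1⊕0⊕0⊕1⊕1⊕0⊕0 = 0
s8: b8⊕b9⊕b10⊕b11⊕b12⊕b13⊕b14⊕b15⊕b24⊕b25⊕b26⊕b27⊕b28⊕b29⊕b30⊕b31 = 0⊕1⊕0⊕1⊕0⊕0⊕0⊕0⊕1⊕0⊕0⊕1⊕1⊕1⊕0⊕0 = 0
s16: b16⊕b17⊕b18⊕b19⊕b20⊕b21⊕b22⊕b23⊕b24⊕b25⊕b26⊕b27⊕b28⊕b29⊕b30⊕b31 = 0⊕1⊕0⊕0⊕0⊕1⊕0⊕0⊕1⊕0⊕0⊕1⊕1⊕1⊕0⊕0 = 0
Syndrome (s16...s1) = 00000 → position 0 (no error).

00000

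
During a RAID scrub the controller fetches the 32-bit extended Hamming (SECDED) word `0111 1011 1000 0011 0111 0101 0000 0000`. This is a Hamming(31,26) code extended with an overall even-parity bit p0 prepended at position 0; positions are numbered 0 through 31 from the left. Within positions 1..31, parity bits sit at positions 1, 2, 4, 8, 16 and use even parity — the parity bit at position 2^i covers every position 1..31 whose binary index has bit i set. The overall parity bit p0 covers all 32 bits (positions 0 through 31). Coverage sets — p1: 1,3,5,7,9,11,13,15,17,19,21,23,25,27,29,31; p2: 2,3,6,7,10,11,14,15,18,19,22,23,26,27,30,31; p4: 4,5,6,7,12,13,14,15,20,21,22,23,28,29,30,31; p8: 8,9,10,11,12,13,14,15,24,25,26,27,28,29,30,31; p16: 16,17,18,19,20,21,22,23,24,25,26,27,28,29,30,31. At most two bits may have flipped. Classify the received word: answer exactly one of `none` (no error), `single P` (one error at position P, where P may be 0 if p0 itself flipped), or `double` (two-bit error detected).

s1: b1⊕b3⊕b5⊕b7⊕b9⊕b11⊕b13⊕b15⊕b17⊕b19⊕b21⊕b23⊕b25⊕b27⊕b29⊕b31 = 1⊕1⊕0⊕1⊕0⊕0⊕0⊕1⊕1⊕1⊕1⊕1⊕0⊕0⊕0⊕0 = 0
s2: b2⊕b3⊕b6⊕b7⊕b10⊕b11⊕b14⊕b15⊕b18⊕b19⊕b22⊕b23⊕b26⊕b27⊕b30⊕b31 = 1⊕1⊕1⊕1⊕0⊕0⊕1⊕1⊕1⊕1⊕0⊕1⊕0⊕0⊕0⊕0 = 1
s4: b4⊕b5⊕b6⊕b7⊕b12⊕b13⊕b14⊕b15⊕b20⊕b21⊕b22⊕b23⊕b28⊕b29⊕b30⊕b31 = 1⊕0⊕1⊕1⊕0⊕0⊕1⊕1⊕0⊕1⊕0⊕1⊕0⊕0⊕0⊕0 = 1
s8: b8⊕b9⊕b10⊕b11⊕b12⊕b13⊕b14⊕b15⊕b24⊕b25⊕b26⊕b27⊕b28⊕b29⊕b30⊕b31 = 1⊕0⊕0⊕0⊕0⊕0⊕1⊕1⊕0⊕0⊕0⊕0⊕0⊕0⊕0⊕0 = 1
s16: b16⊕b17⊕b18⊕b19⊕b20⊕b21⊕b22⊕b23⊕b24⊕b25⊕b26⊕b27⊕b28⊕b29⊕b30⊕b31 = 0⊕1⊕1⊕1⊕0⊕1⊕0⊕1⊕0⊕0⊕0⊕0⊕0⊕0⊕0⊕0 = 1
Syndrome (s16...s1) = 11110 → position 30.
Overall parity (XOR of all 32 bits, including p0): 0⊕1⊕1⊕1⊕1⊕0⊕1⊕1⊕1⊕0⊕0⊕0⊕0⊕0⊕1⊕1⊕0⊕1⊕1⊕1⊕0⊕1⊕0⊕1⊕0⊕0⊕0⊕0⊕0⊕0⊕0⊕0 = 0
Overall=0, syndrome position=30 → double-bit error detected (uncorrectable).

double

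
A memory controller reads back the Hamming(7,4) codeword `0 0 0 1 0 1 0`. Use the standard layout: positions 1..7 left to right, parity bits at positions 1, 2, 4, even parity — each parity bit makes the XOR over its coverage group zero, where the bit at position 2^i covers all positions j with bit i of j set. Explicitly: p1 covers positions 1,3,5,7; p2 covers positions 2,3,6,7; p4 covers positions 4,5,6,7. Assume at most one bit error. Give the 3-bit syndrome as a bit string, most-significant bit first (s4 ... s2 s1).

s1: b1⊕b3⊕b5⊕b7 = 0⊕0⊕0⊕0 = 0
s2: b2⊕b3⊕b6⊕b7 = 0⊕0⊕1⊕0 = 1
s4: b4⊕b5⊕b6⊕b7 = 1⊕0⊕1⊕0 = 0
Syndrome (s4...s1) = 010 → position 2.

010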